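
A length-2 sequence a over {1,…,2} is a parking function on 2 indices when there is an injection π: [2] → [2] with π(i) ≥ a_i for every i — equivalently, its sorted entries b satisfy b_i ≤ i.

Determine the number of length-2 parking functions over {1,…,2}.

3

Count = (2−2+1)·(2+1)^(2−1) = 1×3 = 3 [KW]
One tuple (2,1) → sorted (1,2): b_i ≤ i ∀i, a PF.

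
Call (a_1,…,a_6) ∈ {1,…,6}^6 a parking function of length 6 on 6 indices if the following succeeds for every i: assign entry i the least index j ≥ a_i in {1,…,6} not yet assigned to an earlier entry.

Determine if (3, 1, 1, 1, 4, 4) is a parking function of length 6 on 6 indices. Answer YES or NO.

Sorted: b = (1, 1, 1, 3, 4, 4).
  b_1=1 ≤ 1
  b_2=1 ≤ 2
  b_3=1 ≤ 3
  b_4=3 ≤ 4
  b_5=4 ≤ 5
  b_6=4 ≤ 6
All bounds hold ⇒ YES

YES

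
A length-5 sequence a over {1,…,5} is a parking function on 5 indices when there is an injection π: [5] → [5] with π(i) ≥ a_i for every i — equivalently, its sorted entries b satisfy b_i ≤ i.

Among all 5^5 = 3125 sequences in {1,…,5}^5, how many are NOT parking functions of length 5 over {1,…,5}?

1829

#PF = (5−5+1)·(5+1)^(5−1) = 1 · 1296 = 1296 [KW]
E.g. (5,3,1,1,5) → sorted (1,1,3,5,5): b_4=5>4, not a PF.
5^5 − 1296 = 3125 − 1296 = 1829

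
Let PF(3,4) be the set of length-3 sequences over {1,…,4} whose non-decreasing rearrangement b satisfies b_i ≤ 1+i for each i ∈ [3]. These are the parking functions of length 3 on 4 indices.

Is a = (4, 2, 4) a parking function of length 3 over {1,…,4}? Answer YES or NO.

NO

Rearranged: b = (2, 4, 4).
  b_1=2 ≤ 2
  b_2=4 > 3
  fails at i=2 ⇒ NO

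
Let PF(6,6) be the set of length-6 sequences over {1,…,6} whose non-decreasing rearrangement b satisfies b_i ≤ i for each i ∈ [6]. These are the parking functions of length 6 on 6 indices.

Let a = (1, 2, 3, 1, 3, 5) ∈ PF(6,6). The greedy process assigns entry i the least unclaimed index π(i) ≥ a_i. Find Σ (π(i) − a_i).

Σπ(i) = 1+…+6 = 21; Σa = 1+2+3+1+3+5 = 15; disp = 21−15 = 6.

6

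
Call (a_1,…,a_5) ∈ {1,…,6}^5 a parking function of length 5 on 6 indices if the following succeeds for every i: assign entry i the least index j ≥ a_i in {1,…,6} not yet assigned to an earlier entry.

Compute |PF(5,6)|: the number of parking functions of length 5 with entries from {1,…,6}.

Count = (6−5+1)·(6+1)^(5−1) = 2×2401 = 4802 (Konheim–Weiss)
One tuple (5,1,3,5,3) → sorted (1,3,3,5,5): b_i ≤ 1+i ∀i, a PF.

4802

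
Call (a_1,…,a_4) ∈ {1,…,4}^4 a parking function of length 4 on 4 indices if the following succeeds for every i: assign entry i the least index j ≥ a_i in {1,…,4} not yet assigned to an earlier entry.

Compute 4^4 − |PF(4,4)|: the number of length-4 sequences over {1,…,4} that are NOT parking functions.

131

|PF| = (5−4)·5^(4−1) = 1 · 125 = 125 (Pollak)
Example (1,1,4,4) → sorted (1,1,4,4): b_3=4>3, not a PF.
So 256 − 125 = 131 fail.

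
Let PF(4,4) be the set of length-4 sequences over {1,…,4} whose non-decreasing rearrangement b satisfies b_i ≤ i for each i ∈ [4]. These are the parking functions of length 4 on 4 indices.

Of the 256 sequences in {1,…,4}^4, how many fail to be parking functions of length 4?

131

Count = (5−4)·5^(4−1) = 1 · 125 = 125 (Pollak)
Example (3,3,3,3) → sorted (3,3,3,3): b_1=3>1, not a PF.
Total 256; non-PF = 256−125 = 131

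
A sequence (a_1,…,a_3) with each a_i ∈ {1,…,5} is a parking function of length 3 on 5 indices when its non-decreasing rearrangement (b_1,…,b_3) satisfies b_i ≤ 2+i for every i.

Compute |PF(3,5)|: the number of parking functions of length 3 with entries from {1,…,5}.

108

Count = (6−3)·6^(3−1) = 3·36 = 108 (Pollak)
Check (4,1,2) → sorted (1,2,4): b_i ≤ 2+i ∀i, a PF.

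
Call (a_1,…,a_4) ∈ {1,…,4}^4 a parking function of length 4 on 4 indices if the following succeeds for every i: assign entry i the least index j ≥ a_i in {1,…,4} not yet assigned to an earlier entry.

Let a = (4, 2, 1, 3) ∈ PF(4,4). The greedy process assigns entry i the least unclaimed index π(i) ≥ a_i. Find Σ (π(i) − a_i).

Σπ(i) = 1+…+4 = 10; Σa = 4+2+1+3 = 10; disp = 10−10 = 0.

0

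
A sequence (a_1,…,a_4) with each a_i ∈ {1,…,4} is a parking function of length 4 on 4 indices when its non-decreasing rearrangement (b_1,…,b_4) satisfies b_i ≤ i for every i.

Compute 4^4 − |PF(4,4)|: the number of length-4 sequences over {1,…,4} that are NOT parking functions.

Count = (5−4)·5^(4−1) = 1×125 = 125 [KW]
One tuple (4,2,4,4) → sorted (2,4,4,4): b_1=2>1, not a PF.
4^4 − 125 = 256 − 125 = 131

131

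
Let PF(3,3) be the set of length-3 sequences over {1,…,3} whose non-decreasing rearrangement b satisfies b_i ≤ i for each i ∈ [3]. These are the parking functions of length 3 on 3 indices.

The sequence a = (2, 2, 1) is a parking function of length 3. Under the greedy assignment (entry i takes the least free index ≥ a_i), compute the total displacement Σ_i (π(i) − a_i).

Σπ = 6 ({1..3} each once); Σa = 2+2+1 = 5; disp = 6−5 = 1.

1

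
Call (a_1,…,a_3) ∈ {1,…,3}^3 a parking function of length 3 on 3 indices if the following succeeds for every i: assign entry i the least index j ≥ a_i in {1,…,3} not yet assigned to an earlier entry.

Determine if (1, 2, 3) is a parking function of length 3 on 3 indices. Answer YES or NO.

Sorted: b = (1, 2, 3).
  b_1=1 ≤ 1
  b_2=2 ≤ 2
  b_3=3 ≤ 3
All bounds hold ⇒ YES

YES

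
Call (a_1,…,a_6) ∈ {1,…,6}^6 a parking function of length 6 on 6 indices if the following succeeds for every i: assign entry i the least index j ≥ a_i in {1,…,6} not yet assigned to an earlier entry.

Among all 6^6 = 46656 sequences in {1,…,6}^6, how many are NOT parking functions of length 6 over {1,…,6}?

#PF = 1·7^5 = 1·16807 = 16807 (Pollak)
One tuple (4,6,6,4,5,3) → sorted (3,4,4,5,6,6): b_1=3>1, not a PF.
Total 46656; non-PF = 46656−16807 = 29849

29849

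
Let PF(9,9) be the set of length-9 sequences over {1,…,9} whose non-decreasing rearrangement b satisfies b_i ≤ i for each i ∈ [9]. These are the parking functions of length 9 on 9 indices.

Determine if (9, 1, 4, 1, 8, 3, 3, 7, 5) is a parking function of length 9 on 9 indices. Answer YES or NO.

Rearranged: b = (1, 1, 3, 3, 4, 5, 7, 8, 9).
  b_1=1 ≤ 1
  b_2=1 ≤ 2
  b_3=3 ≤ 3
  b_4=3 ≤ 4
  b_5=4 ≤ 5
  b_6=5 ≤ 6
  b_7=7 ≤ 7
  b_8=8 ≤ 8
  b_9=9 ≤ 9
All bounds hold ⇒ YES

YES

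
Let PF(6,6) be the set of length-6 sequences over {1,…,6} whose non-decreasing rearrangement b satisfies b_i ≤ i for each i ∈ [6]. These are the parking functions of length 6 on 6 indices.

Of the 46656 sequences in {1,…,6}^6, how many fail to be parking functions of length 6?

Count = (7−6)·7^(6−1) = 1×16807 = 16807 [KW]
E.g. (6,6,2,5,6,1) → sorted (1,2,5,6,6,6): b_3=5>3, not a PF.
So 46656 − 16807 = 29849 fail.

29849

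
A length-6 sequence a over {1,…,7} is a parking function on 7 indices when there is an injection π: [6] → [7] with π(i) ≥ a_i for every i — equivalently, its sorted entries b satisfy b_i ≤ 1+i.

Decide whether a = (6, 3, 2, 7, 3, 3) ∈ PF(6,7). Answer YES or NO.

YES

Sorted: b = (2, 3, 3, 3, 6, 7).
  b_1=2 ≤ 2
  b_2=3 ≤ 3
  b_3=3 ≤ 4
  b_4=3 ≤ 5
  b_5=6 ≤ 6
  b_6=7 ≤ 7
All bounds hold ⇒ YES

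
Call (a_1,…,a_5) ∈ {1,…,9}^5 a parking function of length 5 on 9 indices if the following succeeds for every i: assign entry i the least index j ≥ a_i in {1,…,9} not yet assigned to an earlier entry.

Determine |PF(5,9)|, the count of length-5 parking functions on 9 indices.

|PF| = 5·10^4 = 5 · 10000 = 50000 (Pollak)
Example (5,5,4,7,9) → sorted (4,5,5,7,9): b_i ≤ 4+i ∀i, a PF.

50000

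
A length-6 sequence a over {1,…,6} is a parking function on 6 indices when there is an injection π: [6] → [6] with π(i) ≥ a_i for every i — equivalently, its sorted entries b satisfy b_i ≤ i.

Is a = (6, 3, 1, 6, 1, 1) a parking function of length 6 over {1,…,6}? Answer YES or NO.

NO

Order a: b = (1, 1, 1, 3, 6, 6).
  b_1=1 ≤ 1
  b_2=1 ≤ 2
  b_3=1 ≤ 3
  b_4=3 ≤ 4
  b_5=6 > 5
  fails at i=5 ⇒ NO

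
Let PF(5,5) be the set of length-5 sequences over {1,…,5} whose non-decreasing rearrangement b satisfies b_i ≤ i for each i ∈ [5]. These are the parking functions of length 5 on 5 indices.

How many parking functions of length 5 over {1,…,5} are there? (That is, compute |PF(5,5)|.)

1296

#PF = 1·6^4 = 1 · 1296 = 1296
Example (5,4,2,2,1) → sorted (1,2,2,4,5): b_i ≤ i ∀i, a PF.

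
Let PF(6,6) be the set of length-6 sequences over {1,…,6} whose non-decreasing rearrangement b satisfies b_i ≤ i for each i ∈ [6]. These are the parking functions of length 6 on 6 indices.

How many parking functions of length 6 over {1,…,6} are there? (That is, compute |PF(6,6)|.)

16807

|PF(6,6)| = (6−6+1)·(6+1)^(6−1) = 1 · 16807 = 16807
Example (3,1,4,1,1,6) → sorted (1,1,1,3,4,6): b_i ≤ i ∀i, a PF.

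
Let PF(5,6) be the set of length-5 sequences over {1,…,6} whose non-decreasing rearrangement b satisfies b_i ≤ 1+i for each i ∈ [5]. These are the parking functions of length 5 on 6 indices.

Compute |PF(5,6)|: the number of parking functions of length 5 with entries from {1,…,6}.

4802

#PF = 2·7^4 = 2·2401 = 4802 (Konheim–Weiss)
E.g. (2,2,3,6,2) → sorted (2,2,2,3,6): b_i ≤ 1+i ∀i, a PF.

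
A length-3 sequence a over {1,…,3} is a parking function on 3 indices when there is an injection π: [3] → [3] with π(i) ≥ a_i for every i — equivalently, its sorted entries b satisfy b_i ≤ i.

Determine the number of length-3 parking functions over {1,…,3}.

|PF| = 1·4^2 = 1×16 = 16
Check (1,2,3) → sorted (1,2,3): b_i ≤ i ∀i, a PF.

16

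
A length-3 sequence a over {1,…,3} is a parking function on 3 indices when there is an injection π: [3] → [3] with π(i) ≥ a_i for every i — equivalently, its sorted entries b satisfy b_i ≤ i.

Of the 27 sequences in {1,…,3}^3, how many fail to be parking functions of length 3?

11

#PF = 1·4^2 = 1×16 = 16 (Pollak)
One tuple (2,3,2) → sorted (2,2,3): b_1=2>1, not a PF.
Total 27; non-PF = 27−16 = 11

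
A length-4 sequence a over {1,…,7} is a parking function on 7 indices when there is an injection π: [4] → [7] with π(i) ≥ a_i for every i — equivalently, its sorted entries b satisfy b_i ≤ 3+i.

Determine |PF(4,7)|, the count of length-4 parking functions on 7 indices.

2048

|PF(4,7)| = (8−4)·8^(4−1) = 4·512 = 2048 (Pollak)
Check (5,2,3,7) → sorted (2,3,5,7): b_i ≤ 3+i ∀i, a PF.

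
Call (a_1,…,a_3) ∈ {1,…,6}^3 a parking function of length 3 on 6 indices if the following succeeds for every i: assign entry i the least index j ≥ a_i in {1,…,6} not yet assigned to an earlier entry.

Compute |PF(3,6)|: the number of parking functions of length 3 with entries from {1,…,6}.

|PF(3,6)| = 4·7^2 = 4 · 49 = 196 (Pollak)
One tuple (4,6,3) → sorted (3,4,6): b_i ≤ 3+i ∀i, a PF.

196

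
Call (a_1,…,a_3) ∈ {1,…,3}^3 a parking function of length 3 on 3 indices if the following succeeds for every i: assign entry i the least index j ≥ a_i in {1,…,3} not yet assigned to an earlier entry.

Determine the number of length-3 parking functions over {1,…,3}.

16

#PF = (3−3+1)·(3+1)^(3−1) = 1·16 = 16 (Pollak)
One tuple (1,1,2) → sorted (1,1,2): b_i ≤ i ∀i, a PF.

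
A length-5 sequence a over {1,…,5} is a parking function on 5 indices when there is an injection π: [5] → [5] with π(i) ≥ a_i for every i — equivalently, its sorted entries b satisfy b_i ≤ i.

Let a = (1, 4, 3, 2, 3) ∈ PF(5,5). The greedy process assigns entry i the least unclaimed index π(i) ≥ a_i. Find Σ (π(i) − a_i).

2

Σπ(i) = 1+…+5 = 15; Σa = 1+4+3+2+3 = 13; disp = 15−13 = 2.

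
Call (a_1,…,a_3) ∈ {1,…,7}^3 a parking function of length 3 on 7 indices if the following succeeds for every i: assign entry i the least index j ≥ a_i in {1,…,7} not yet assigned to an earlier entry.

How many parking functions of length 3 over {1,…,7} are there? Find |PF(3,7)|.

320

|PF| = (8−3)·8^(3−1) = 5×64 = 320
Check (3,4,1) → sorted (1,3,4): b_i ≤ 4+i ∀i, a PF.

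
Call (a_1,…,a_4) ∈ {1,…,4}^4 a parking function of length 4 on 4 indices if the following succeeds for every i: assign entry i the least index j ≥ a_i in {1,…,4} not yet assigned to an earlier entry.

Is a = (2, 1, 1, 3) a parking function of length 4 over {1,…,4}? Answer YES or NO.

YES

Rearranged: b = (1, 1, 2, 3).
  b_1=1 ≤ 1
  b_2=1 ≤ 2
  b_3=2 ≤ 3
  b_4=3 ≤ 4
All bounds hold ⇒ YES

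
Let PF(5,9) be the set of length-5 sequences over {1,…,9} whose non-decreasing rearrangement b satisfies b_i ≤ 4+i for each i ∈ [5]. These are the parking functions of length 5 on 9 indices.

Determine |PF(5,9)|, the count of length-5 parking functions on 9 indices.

|PF| = (9−5+1)·(9+1)^(5−1) = 5·10000 = 50000
Example (5,1,3,6,1) → sorted (1,1,3,5,6): b_i ≤ 4+i ∀i, a PF.

50000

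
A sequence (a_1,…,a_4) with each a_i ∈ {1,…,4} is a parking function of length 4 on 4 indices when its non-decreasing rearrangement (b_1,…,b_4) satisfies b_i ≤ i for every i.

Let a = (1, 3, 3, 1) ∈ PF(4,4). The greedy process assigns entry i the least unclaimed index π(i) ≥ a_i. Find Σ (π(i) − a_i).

Σπ = 10 ({1..4} each once); Σa = 1+3+3+1 = 8; disp = 10−8 = 2.

2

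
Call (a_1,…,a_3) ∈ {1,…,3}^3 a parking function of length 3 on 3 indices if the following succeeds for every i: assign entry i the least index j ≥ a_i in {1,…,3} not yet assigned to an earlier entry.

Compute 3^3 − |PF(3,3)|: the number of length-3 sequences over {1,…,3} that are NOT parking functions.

Count = (4−3)·4^(3−1) = 1×16 = 16 (Konheim–Weiss)
One tuple (3,3,2) → sorted (2,3,3): b_1=2>1, not a PF.
So 27 − 16 = 11 fail.

11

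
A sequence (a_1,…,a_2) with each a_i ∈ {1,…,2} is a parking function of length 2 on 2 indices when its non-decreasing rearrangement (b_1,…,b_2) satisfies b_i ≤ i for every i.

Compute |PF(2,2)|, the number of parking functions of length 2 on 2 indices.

#PF = (2−2+1)·(2+1)^(2−1) = 1 · 3 = 3 (Konheim–Weiss)
E.g. (1,1) → sorted (1,1): b_i ≤ i ∀i, a PF.

3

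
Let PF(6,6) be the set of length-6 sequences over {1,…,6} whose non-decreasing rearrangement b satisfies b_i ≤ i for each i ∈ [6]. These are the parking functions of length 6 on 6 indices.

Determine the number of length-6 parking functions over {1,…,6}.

|PF(6,6)| = 1·7^5 = 1×16807 = 16807 (Pollak)
Example (3,2,3,1,2,5) → sorted (1,2,2,3,3,5): b_i ≤ i ∀i, a PF.

16807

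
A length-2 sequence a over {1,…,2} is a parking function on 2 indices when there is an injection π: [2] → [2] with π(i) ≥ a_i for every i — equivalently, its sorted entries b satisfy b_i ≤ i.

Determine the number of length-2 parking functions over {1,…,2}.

|PF(2,2)| = (2−2+1)·(2+1)^(2−1) = 1 · 3 = 3 [KW]
Check (1,2) → sorted (1,2): b_i ≤ i ∀i, a PF.

3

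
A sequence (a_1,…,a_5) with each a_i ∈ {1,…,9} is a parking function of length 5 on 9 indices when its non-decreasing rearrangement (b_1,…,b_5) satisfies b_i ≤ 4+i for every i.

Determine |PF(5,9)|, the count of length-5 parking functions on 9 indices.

50000

|PF(5,9)| = (10−5)·10^(5−1) = 5 · 10000 = 50000 (Pollak)
One tuple (1,4,9,2,2) → sorted (1,2,2,4,9): b_i ≤ 4+i ∀i, a PF.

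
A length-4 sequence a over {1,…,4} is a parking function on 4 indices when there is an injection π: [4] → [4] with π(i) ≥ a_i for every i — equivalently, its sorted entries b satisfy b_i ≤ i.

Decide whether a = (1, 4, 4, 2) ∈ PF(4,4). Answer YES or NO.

NO

Order a: b = (1, 2, 4, 4).
  b_1=1 ≤ 1
  b_2=2 ≤ 2
  b_3=4 > 3
  fails at i=3 ⇒ NO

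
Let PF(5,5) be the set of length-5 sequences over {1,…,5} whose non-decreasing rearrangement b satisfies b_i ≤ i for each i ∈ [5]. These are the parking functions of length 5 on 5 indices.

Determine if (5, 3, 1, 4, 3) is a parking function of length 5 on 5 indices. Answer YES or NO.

NO

Sorted: b = (1, 3, 3, 4, 5).
  b_1=1 ≤ 1
  b_2=3 > 2
  fails at i=2 ⇒ NO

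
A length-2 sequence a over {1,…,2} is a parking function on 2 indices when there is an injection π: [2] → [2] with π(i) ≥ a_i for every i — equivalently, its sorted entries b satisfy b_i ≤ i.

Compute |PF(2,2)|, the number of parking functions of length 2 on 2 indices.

|PF| = (2−2+1)·(2+1)^(2−1) = 1×3 = 3 [KW]
E.g. (1,2) → sorted (1,2): b_i ≤ i ∀i, a PF.

3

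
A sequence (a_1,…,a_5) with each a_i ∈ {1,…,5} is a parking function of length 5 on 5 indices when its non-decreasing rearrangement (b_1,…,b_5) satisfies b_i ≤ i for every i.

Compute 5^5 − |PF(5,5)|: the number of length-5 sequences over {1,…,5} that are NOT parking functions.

|PF| = 1·6^4 = 1×1296 = 1296 (Pollak)
E.g. (3,3,3,5,4) → sorted (3,3,3,4,5): b_1=3>1, not a PF.
5^5 − 1296 = 3125 − 1296 = 1829

1829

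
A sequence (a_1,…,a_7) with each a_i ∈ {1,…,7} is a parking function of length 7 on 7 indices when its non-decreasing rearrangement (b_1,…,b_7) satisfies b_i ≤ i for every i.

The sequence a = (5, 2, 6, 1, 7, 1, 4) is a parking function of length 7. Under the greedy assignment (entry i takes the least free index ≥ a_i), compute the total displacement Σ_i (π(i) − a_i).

Σπ(i) = 1+…+7 = 28; Σa = 5+2+6+1+7+1+4 = 26; disp = 28−26 = 2.

2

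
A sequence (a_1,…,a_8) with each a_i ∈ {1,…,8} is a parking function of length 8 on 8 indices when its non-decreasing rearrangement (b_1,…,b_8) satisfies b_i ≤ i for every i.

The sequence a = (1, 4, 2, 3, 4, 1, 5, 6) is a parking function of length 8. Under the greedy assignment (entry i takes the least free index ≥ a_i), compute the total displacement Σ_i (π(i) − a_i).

Σπ = 8·9/2 = 36 (π permutes [8]); Σa = 1+4+2+3+4+1+5+6 = 26; disp = 36−26 = 10.

10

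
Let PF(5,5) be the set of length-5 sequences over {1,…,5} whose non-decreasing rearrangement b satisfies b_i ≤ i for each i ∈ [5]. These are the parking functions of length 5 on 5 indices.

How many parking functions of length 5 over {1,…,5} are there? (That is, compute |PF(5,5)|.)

1296

Count = (6−5)·6^(5−1) = 1 · 1296 = 1296 [KW]
E.g. (3,4,5,1,2) → sorted (1,2,3,4,5): b_i ≤ i ∀i, a PF.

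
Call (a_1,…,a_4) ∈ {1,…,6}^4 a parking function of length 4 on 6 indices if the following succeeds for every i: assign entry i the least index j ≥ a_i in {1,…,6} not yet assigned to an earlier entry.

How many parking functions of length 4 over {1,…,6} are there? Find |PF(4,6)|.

1029

Count = (6+1−4)·(6+1)^{4−1} = 3·343 = 1029 [KW]
Check (2,2,4,5) → sorted (2,2,4,5): b_i ≤ 2+i ∀i, a PF.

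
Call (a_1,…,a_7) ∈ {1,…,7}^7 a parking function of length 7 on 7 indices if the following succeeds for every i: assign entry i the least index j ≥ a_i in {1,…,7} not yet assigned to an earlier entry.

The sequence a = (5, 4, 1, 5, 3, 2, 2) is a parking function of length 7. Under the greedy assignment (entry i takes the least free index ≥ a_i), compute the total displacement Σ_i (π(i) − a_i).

6

Σπ = 7·8/2 = 28 (π permutes [7]); Σa = 5+4+1+5+3+2+2 = 22; disp = 28−22 = 6.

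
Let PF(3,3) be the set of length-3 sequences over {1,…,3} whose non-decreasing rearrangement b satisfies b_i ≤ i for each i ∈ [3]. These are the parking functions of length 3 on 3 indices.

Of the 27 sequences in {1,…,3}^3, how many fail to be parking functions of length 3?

Count = 1·4^2 = 1 · 16 = 16
Check (2,3,3) → sorted (2,3,3): b_1=2>1, not a PF.
So 27 − 16 = 11 fail.

11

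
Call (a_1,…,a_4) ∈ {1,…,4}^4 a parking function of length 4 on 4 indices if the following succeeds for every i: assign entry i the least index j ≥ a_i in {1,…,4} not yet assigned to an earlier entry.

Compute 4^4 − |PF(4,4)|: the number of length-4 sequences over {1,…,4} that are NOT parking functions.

131

#PF = (4+1−4)·(4+1)^{4−1} = 1·125 = 125
Check (4,1,3,3) → sorted (1,3,3,4): b_2=3>2, not a PF.
So 256 − 125 = 131 fail.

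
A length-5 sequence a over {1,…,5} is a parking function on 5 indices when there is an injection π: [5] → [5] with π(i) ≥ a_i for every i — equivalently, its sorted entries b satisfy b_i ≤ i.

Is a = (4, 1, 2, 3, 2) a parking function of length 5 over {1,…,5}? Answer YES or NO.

YES

Sorted: b = (1, 2, 2, 3, 4).
  b_1=1 ≤ 1
  b_2=2 ≤ 2
  b_3=2 ≤ 3
  b_4=3 ≤ 4
  b_5=4 ≤ 5
All bounds hold ⇒ YES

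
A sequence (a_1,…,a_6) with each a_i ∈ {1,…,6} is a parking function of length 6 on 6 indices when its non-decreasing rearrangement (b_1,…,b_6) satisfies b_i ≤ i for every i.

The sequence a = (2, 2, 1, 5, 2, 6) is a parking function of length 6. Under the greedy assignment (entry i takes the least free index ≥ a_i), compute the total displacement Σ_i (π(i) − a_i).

Σπ = 6·7/2 = 21 (π permutes [6]); Σa = 2+2+1+5+2+6 = 18; disp = 21−18 = 3.

3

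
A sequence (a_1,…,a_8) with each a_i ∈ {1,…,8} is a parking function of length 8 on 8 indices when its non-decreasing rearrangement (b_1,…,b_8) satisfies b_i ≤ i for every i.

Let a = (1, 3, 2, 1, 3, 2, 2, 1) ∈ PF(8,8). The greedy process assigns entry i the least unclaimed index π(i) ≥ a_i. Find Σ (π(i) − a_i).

21

Σπ = 8·9/2 = 36 (π permutes [8]); Σa = 1+3+2+1+3+2+2+1 = 15; disp = 36−15 = 21.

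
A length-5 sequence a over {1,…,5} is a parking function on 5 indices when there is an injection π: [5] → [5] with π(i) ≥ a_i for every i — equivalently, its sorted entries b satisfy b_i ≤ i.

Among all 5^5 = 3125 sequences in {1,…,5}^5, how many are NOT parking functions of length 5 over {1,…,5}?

|PF| = (6−5)·6^(5−1) = 1 · 1296 = 1296 (Konheim–Weiss)
Check (1,3,4,4,5) → sorted (1,3,4,4,5): b_2=3>2, not a PF.
5^5 − 1296 = 3125 − 1296 = 1829

1829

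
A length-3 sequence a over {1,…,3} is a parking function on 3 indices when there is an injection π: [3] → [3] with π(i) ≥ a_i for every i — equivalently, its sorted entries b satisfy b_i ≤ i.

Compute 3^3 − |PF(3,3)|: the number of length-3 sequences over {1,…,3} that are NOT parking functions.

#PF = (3+1−3)·(3+1)^{3−1} = 1 · 16 = 16 (Konheim–Weiss)
Check (2,3,3) → sorted (2,3,3): b_1=2>1, not a PF.
3^3 − 16 = 27 − 16 = 11

11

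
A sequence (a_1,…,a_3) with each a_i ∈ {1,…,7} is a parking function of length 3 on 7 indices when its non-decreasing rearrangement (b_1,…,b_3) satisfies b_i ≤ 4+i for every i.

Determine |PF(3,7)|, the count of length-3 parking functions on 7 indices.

|PF(3,7)| = (7−3+1)·(7+1)^(3−1) = 5×64 = 320 (Pollak)
E.g. (2,4,6) → sorted (2,4,6): b_i ≤ 4+i ∀i, a PF.

320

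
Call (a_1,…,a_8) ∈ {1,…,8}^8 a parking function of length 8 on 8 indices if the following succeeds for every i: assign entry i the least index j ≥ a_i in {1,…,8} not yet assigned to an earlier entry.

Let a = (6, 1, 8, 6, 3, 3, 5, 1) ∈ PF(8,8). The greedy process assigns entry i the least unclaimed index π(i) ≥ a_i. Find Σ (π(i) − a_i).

3

Σπ = 8·9/2 = 36 (π permutes [8]); Σa = 6+1+8+6+3+3+5+1 = 33; disp = 36−33 = 3.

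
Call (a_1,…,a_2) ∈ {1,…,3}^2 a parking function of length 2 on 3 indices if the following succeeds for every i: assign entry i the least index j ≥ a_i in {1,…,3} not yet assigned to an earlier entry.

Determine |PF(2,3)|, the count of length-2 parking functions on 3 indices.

8

Count = (3−2+1)·(3+1)^(2−1) = 2×4 = 8 [KW]
Example (1,1) → sorted (1,1): b_i ≤ 1+i ∀i, a PF.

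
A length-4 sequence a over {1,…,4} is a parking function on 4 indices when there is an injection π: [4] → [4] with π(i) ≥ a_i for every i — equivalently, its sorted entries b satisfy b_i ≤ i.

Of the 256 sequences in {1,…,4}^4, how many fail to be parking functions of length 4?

131

#PF = (5−4)·5^(4−1) = 1×125 = 125 [KW]
Check (1,4,1,4) → sorted (1,1,4,4): b_3=4>3, not a PF.
Total 256; non-PF = 256−125 = 131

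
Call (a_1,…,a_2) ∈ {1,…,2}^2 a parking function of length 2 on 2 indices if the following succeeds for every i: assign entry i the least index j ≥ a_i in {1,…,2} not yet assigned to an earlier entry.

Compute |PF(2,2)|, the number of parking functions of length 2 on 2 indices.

#PF = (2−2+1)·(2+1)^(2−1) = 1 · 3 = 3 [KW]
E.g. (2,1) → sorted (1,2): b_i ≤ i ∀i, a PF.

3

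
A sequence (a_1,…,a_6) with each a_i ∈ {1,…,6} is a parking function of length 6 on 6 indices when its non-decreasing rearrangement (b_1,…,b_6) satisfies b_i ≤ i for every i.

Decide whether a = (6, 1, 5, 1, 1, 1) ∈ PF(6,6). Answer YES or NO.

YES

Rearranged: b = (1, 1, 1, 1, 5, 6).
  b_1=1 ≤ 1
  b_2=1 ≤ 2
  b_3=1 ≤ 3
  b_4=1 ≤ 4
  b_5=5 ≤ 5
  b_6=6 ≤ 6
All bounds hold ⇒ YES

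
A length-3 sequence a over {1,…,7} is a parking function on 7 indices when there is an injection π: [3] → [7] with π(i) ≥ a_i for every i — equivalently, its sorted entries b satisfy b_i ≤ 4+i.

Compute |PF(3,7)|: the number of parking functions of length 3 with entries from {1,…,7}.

|PF(3,7)| = (7−3+1)·(7+1)^(3−1) = 5 · 64 = 320
E.g. (1,3,6) → sorted (1,3,6): b_i ≤ 4+i ∀i, a PF.

320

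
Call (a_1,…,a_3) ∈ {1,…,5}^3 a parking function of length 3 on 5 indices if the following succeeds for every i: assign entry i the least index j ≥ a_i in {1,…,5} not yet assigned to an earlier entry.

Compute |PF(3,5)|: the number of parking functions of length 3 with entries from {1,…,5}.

108

#PF = (6−3)·6^(3−1) = 3·36 = 108 (Konheim–Weiss)
E.g. (2,2,2) → sorted (2,2,2): b_i ≤ 2+i ∀i, a PF.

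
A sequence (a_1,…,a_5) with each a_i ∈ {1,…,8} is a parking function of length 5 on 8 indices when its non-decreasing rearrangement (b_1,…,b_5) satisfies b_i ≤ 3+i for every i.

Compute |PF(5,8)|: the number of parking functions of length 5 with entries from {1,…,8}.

Count = (9−5)·9^(5−1) = 4×6561 = 26244 (Pollak)
Example (3,6,3,3,7) → sorted (3,3,3,6,7): b_i ≤ 3+i ∀i, a PF.

26244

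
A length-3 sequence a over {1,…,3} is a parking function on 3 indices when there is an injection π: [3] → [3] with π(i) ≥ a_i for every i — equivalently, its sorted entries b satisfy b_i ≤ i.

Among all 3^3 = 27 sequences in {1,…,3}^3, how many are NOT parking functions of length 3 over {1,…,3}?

11

Count = (3−3+1)·(3+1)^(3−1) = 1·16 = 16 (Pollak)
One tuple (2,3,2) → sorted (2,2,3): b_1=2>1, not a PF.
Total 27; non-PF = 27−16 = 11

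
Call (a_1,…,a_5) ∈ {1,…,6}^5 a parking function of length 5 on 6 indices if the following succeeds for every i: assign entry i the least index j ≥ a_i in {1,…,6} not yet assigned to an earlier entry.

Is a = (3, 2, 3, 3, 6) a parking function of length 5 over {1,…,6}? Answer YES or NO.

YES

Order a: b = (2, 3, 3, 3, 6).
  b_1=2 ≤ 2
  b_2=3 ≤ 3
  b_3=3 ≤ 4
  b_4=3 ≤ 5
  b_5=6 ≤ 6
All bounds hold ⇒ YES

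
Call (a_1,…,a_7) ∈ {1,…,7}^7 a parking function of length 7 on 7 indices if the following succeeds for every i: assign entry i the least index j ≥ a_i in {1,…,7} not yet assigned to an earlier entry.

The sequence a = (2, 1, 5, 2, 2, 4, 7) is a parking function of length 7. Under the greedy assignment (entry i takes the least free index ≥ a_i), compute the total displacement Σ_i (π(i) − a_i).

5

Σπ = 28 ({1..7} each once); Σa = 2+1+5+2+2+4+7 = 23; disp = 28−23 = 5.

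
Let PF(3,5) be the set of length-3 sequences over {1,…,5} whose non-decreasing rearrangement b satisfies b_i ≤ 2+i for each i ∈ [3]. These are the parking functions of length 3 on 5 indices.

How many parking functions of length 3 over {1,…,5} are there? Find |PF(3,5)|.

108

|PF| = (5+1−3)·(5+1)^{3−1} = 3 · 36 = 108 [KW]
Example (5,3,3) → sorted (3,3,5): b_i ≤ 2+i ∀i, a PF.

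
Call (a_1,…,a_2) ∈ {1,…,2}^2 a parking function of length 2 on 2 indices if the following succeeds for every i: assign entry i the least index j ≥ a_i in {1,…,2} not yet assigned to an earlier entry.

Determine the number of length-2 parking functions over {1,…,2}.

3

|PF| = (2+1−2)·(2+1)^{2−1} = 1 · 3 = 3 (Pollak)
Check (1,2) → sorted (1,2): b_i ≤ i ∀i, a PF.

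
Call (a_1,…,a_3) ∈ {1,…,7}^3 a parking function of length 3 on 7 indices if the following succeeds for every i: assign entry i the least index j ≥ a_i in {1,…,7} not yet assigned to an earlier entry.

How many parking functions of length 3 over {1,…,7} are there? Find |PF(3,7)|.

320

|PF| = (8−3)·8^(3−1) = 5 · 64 = 320
E.g. (5,3,2) → sorted (2,3,5): b_i ≤ 4+i ∀i, a PF.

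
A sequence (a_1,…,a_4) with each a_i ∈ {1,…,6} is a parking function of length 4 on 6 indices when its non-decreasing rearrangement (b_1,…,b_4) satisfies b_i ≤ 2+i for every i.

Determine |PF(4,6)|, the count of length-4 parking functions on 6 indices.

1029

Count = 3·7^3 = 3·343 = 1029
One tuple (2,4,1,6) → sorted (1,2,4,6): b_i ≤ 2+i ∀i, a PF.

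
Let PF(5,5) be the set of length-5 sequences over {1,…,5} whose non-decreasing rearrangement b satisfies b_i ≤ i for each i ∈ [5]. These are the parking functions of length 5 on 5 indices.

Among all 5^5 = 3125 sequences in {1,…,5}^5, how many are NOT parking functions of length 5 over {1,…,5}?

|PF| = (6−5)·6^(5−1) = 1 · 1296 = 1296 [KW]
Check (4,4,2,5,4) → sorted (2,4,4,4,5): b_1=2>1, not a PF.
So 3125 − 1296 = 1829 fail.

1829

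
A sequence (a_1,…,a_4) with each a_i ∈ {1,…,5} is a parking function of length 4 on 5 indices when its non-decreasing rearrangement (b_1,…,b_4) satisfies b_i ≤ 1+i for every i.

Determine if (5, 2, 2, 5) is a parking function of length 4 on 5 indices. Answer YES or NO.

Sorted: b = (2, 2, 5, 5).
  b_1=2 ≤ 2
  b_2=2 ≤ 3
  b_3=5 > 4
  fails at i=3 ⇒ NO

NO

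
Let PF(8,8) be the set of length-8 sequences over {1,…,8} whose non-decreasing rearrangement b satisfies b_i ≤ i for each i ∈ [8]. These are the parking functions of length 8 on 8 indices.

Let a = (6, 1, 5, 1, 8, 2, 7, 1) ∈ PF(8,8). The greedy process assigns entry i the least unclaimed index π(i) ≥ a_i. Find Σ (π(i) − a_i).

Σπ(i) = 1+…+8 = 36; Σa = 6+1+5+1+8+2+7+1 = 31; disp = 36−31 = 5.

5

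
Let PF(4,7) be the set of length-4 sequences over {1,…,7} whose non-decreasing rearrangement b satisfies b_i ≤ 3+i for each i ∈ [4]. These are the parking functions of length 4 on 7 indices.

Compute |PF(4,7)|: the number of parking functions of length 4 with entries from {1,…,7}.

2048

|PF| = (7−4+1)·(7+1)^(4−1) = 4·512 = 2048 (Konheim–Weiss)
Check (6,4,5,3) → sorted (3,4,5,6): b_i ≤ 3+i ∀i, a PF.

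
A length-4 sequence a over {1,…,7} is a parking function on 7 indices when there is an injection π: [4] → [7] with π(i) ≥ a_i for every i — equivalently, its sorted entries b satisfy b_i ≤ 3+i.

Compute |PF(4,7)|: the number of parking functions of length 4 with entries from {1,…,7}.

2048

#PF = (7+1−4)·(7+1)^{4−1} = 4×512 = 2048 [KW]
Check (1,6,7,2) → sorted (1,2,6,7): b_i ≤ 3+i ∀i, a PF.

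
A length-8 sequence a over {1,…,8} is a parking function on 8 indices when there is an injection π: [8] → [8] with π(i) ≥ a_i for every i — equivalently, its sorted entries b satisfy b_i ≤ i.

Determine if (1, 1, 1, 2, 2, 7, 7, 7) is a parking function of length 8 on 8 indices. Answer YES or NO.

NO

Sorted: b = (1, 1, 1, 2, 2, 7, 7, 7).
  b_1=1 ≤ 1
  b_2=1 ≤ 2
  b_3=1 ≤ 3
  b_4=2 ≤ 4
  b_5=2 ≤ 5
  b_6=7 > 6
  fails at i=6 ⇒ NO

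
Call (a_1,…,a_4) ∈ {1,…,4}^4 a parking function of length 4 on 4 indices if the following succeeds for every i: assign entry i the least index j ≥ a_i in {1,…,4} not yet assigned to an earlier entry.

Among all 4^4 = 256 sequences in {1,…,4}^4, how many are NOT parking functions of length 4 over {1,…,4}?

Count = (4+1−4)·(4+1)^{4−1} = 1 · 125 = 125
E.g. (3,2,4,3) → sorted (2,3,3,4): b_1=2>1, not a PF.
Total 256; non-PF = 256−125 = 131

131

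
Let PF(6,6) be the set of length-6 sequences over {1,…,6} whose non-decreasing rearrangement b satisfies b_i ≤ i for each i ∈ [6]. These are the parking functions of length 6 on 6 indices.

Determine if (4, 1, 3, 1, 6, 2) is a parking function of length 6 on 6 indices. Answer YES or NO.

YES

Rearranged: b = (1, 1, 2, 3, 4, 6).
  b_1=1 ≤ 1
  b_2=1 ≤ 2
  b_3=2 ≤ 3
  b_4=3 ≤ 4
  b_5=4 ≤ 5
  b_6=6 ≤ 6
All bounds hold ⇒ YES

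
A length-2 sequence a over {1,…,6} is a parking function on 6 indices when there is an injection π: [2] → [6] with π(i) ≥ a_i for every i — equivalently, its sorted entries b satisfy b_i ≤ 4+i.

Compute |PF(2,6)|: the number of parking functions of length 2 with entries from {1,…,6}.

Count = (7−2)·7^(2−1) = 5×7 = 35
Example (6,2) → sorted (2,6): b_i ≤ 4+i ∀i, a PF.

35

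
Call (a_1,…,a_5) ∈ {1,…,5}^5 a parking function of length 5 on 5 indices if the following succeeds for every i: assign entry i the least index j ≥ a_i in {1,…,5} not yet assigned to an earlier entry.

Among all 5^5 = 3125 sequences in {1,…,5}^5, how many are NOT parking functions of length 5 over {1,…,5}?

|PF(5,5)| = 1·6^4 = 1 · 1296 = 1296
Example (3,3,3,3,4) → sorted (3,3,3,3,4): b_1=3>1, not a PF.
5^5 − 1296 = 3125 − 1296 = 1829

1829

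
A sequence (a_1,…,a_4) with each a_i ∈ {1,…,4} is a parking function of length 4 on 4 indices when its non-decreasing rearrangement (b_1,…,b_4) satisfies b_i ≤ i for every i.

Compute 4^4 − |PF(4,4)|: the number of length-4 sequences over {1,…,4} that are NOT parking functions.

131

|PF(4,4)| = (5−4)·5^(4−1) = 1×125 = 125
Check (4,3,2,3) → sorted (2,3,3,4): b_1=2>1, not a PF.
4^4 − 125 = 256 − 125 = 131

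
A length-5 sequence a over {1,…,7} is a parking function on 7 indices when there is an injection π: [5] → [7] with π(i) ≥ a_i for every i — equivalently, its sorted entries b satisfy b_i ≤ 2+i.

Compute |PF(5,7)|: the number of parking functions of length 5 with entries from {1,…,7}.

12288

#PF = (7−5+1)·(7+1)^(5−1) = 3×4096 = 12288
One tuple (6,2,2,1,3) → sorted (1,2,2,3,6): b_i ≤ 2+i ∀i, a PF.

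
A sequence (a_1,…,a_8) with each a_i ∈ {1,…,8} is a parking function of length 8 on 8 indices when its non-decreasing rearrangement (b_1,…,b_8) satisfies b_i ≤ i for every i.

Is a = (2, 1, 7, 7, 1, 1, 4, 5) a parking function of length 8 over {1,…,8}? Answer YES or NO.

YES

Rearranged: b = (1, 1, 1, 2, 4, 5, 7, 7).
  b_1=1 ≤ 1
  b_2=1 ≤ 2
  b_3=1 ≤ 3
  b_4=2 ≤ 4
  b_5=4 ≤ 5
  b_6=5 ≤ 6
  b_7=7 ≤ 7
  b_8=7 ≤ 8
All bounds hold ⇒ YES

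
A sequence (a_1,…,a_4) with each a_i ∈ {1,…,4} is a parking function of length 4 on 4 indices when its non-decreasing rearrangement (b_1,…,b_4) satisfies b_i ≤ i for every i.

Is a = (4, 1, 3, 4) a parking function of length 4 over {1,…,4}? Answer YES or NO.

Sorted: b = (1, 3, 4, 4).
  b_1=1 ≤ 1
  b_2=3 > 2
  fails at i=2 ⇒ NO

NO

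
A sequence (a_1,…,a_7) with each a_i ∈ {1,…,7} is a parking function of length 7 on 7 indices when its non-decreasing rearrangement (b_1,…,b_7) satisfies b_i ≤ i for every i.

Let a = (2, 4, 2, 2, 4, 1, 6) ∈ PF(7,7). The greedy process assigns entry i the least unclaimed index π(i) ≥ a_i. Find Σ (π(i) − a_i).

7

Σπ = 28 ({1..7} each once); Σa = 2+4+2+2+4+1+6 = 21; disp = 28−21 = 7.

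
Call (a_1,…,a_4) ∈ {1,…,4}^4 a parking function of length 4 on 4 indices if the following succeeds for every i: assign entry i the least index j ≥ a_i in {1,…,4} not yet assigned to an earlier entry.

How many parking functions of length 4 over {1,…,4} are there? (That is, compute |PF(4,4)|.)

|PF(4,4)| = (4−4+1)·(4+1)^(4−1) = 1·125 = 125 (Pollak)
E.g. (1,4,1,1) → sorted (1,1,1,4): b_i ≤ i ∀i, a PF.

125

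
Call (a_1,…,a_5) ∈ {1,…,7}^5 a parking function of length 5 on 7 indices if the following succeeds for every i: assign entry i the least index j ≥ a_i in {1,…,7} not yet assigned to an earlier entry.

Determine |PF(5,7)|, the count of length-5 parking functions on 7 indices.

|PF(5,7)| = 3·8^4 = 3×4096 = 12288
Check (5,7,2,2,2) → sorted (2,2,2,5,7): b_i ≤ 2+i ∀i, a PF.

12288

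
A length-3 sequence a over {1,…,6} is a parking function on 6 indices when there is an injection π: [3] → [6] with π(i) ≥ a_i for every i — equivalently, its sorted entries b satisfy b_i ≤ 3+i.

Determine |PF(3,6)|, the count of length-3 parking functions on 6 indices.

196

|PF| = (6−3+1)·(6+1)^(3−1) = 4 · 49 = 196 (Konheim–Weiss)
Check (5,4,5) → sorted (4,5,5): b_i ≤ 3+i ∀i, a PF.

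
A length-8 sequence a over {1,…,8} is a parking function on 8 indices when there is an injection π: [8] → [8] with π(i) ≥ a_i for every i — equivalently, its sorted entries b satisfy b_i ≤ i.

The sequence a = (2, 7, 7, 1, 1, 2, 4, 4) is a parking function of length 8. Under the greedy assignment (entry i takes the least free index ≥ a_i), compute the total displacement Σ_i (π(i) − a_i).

8

Σπ = 8·9/2 = 36 (π permutes [8]); Σa = 2+7+7+1+1+2+4+4 = 28; disp = 36−28 = 8.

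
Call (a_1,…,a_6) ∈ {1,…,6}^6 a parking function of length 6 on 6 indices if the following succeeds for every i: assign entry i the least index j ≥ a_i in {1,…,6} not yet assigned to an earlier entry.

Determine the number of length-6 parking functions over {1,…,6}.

#PF = 1·7^5 = 1×16807 = 16807
Check (2,1,6,4,5,3) → sorted (1,2,3,4,5,6): b_i ≤ i ∀i, a PF.

16807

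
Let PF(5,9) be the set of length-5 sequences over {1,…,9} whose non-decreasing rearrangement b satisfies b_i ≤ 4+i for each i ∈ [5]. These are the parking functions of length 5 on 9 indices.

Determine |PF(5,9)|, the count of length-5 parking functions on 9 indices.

Count = (10−5)·10^(5−1) = 5×10000 = 50000
Example (9,6,4,2,8) → sorted (2,4,6,8,9): b_i ≤ 4+i ∀i, a PF.

50000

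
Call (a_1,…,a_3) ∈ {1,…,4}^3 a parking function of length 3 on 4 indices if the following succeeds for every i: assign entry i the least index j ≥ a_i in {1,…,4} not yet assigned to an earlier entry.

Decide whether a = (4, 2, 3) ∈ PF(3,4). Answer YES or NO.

YES

Order a: b = (2, 3, 4).
  b_1=2 ≤ 2
  b_2=3 ≤ 3
  b_3=4 ≤ 4
All bounds hold ⇒ YES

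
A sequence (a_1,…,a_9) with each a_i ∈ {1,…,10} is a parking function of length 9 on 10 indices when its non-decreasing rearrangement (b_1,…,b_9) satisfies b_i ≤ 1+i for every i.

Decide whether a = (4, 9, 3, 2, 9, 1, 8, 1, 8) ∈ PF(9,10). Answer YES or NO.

NO

Rearranged: b = (1, 1, 2, 3, 4, 8, 8, 9, 9).
  b_1=1 ≤ 2
  b_2=1 ≤ 3
  b_3=2 ≤ 4
  b_4=3 ≤ 5
  b_5=4 ≤ 6
  b_6=8 > 7
  fails at i=6 ⇒ NO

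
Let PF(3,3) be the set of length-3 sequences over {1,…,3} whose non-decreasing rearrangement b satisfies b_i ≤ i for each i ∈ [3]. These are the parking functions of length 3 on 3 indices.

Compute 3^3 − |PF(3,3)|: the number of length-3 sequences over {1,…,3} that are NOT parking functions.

Count = (3−3+1)·(3+1)^(3−1) = 1×16 = 16 [KW]
E.g. (3,2,2) → sorted (2,2,3): b_1=2>1, not a PF.
3^3 − 16 = 27 − 16 = 11

11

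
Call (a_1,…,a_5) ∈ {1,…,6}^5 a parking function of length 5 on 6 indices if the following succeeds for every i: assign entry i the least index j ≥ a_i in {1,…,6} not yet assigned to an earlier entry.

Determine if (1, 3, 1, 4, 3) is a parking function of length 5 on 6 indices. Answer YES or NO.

Rearranged: b = (1, 1, 3, 3, 4).
  b_1=1 ≤ 2
  b_2=1 ≤ 3
  b_3=3 ≤ 4
  b_4=3 ≤ 5
  b_5=4 ≤ 6
All bounds hold ⇒ YES

YES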